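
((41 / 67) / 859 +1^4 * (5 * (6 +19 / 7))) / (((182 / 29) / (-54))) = -1057288032 / 2820097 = -374.91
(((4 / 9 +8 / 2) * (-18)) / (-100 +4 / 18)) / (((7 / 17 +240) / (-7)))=-42840 / 1835063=-0.02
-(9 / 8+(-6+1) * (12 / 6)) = 71 / 8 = 8.88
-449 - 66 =-515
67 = 67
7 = 7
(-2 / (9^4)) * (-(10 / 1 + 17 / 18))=0.00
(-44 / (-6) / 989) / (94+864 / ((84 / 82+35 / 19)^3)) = 122478216707 / 2158596359499729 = 0.00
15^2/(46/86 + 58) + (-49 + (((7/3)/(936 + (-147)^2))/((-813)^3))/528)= -45.16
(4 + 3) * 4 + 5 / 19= 537 / 19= 28.26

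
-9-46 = -55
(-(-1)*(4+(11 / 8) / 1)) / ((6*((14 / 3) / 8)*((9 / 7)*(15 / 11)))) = 473 / 540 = 0.88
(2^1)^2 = 4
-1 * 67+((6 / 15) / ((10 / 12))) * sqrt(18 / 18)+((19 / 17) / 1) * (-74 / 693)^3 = -9409136280347 / 141445336725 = -66.52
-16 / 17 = -0.94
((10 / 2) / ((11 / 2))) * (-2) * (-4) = 7.27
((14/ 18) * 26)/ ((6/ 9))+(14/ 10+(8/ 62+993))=476561/ 465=1024.86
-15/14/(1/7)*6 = -45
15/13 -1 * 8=-89/13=-6.85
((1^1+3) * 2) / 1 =8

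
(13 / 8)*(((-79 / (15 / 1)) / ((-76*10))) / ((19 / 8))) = 1027 / 216600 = 0.00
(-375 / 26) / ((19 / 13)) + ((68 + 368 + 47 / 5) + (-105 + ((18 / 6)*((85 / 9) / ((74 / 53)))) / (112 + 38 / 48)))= 6293509159 / 19030210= 330.71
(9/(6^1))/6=1/4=0.25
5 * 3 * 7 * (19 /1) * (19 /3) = 12635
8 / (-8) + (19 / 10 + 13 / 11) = 229 / 110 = 2.08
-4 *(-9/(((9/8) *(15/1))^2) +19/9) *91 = -1532804/2025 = -756.94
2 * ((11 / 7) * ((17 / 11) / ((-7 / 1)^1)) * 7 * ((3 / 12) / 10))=-17 / 140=-0.12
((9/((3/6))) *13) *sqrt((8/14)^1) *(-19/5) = -8892 *sqrt(7)/35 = -672.17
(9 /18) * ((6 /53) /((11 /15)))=45 /583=0.08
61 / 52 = 1.17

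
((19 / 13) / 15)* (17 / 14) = 323 / 2730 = 0.12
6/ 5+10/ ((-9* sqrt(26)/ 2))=6/ 5 -10* sqrt(26)/ 117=0.76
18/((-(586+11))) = -6/199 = -0.03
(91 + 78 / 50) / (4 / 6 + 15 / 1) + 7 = 15167 / 1175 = 12.91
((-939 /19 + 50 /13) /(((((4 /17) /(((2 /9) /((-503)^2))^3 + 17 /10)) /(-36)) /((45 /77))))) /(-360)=-38411029511627176758108913 /1996046225260631778714480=-19.24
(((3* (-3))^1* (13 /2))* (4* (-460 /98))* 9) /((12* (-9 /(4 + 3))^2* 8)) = 1495 /24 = 62.29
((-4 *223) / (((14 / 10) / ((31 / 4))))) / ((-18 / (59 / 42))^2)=-120320765 / 4000752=-30.07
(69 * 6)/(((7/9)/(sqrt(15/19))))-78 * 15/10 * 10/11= -1170/11 + 3726 * sqrt(285)/133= 366.58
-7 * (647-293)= -2478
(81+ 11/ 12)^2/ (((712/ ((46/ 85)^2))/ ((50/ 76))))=511166881/ 281490624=1.82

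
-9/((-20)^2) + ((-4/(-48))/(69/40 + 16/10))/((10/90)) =0.20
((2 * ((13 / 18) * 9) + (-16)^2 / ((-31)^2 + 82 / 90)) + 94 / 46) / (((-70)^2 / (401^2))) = 26640384073 / 53025350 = 502.41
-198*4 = -792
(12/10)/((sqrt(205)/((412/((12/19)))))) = 54.67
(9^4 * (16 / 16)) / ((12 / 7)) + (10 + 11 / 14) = 3838.04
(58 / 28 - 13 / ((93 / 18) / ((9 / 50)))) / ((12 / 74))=649757 / 65100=9.98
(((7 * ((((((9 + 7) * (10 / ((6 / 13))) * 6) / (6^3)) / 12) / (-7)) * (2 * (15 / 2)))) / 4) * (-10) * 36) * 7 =7583.33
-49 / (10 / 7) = -343 / 10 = -34.30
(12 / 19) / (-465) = -4 / 2945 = -0.00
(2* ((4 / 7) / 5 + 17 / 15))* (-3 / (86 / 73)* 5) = -31.77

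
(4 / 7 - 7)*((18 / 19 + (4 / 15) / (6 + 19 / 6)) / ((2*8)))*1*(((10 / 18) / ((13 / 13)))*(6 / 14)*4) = -7653 / 20482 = -0.37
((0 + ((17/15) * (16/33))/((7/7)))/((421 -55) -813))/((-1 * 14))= 0.00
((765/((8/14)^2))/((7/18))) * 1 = 48195/8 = 6024.38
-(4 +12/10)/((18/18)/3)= -78/5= -15.60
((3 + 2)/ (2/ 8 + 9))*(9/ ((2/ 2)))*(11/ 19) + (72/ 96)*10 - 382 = -522587/ 1406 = -371.68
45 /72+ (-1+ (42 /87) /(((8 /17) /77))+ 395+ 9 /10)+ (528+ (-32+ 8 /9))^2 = 23243174999 /93960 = 247373.08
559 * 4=2236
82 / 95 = 0.86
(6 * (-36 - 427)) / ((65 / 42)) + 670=-73126 / 65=-1125.02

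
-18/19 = -0.95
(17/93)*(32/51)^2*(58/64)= 928/14229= 0.07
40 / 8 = 5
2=2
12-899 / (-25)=47.96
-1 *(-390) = 390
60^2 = 3600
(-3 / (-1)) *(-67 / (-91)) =201 / 91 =2.21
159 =159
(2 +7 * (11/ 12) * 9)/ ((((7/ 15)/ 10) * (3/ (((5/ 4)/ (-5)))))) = -5975/ 56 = -106.70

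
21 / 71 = 0.30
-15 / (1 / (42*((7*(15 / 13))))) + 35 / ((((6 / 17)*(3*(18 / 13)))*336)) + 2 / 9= -1028705507 / 202176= -5088.17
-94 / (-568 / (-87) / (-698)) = 1427061 / 142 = 10049.73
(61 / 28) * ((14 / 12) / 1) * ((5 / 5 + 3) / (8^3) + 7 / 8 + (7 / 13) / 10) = 475373 / 199680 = 2.38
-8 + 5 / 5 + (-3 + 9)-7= -8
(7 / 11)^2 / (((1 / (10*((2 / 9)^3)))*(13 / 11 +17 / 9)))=245 / 16929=0.01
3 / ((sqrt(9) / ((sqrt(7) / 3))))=sqrt(7) / 3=0.88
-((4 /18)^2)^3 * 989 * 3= -63296 /177147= -0.36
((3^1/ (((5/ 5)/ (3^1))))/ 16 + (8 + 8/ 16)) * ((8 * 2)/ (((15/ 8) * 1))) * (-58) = -13456/ 3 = -4485.33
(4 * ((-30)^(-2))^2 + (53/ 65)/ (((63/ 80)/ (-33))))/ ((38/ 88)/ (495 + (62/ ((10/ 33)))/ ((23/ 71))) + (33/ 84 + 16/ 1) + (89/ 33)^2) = -23008301554678/ 15936753369375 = -1.44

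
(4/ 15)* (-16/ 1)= -64/ 15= -4.27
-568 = -568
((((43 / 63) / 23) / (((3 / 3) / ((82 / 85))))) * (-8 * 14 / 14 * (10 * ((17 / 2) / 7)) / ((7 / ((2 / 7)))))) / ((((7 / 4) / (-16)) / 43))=155256832 / 3479049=44.63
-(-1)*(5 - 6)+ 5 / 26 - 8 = -229 / 26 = -8.81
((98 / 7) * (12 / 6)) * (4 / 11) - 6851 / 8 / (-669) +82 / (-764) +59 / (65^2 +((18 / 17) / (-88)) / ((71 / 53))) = 11.37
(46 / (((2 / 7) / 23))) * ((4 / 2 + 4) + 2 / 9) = 207368 / 9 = 23040.89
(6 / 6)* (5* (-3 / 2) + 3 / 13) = -7.27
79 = 79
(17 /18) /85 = 1 /90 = 0.01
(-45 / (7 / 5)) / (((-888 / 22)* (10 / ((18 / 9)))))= 165 / 1036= 0.16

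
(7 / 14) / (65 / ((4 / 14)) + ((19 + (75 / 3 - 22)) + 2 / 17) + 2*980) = 17 / 75127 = 0.00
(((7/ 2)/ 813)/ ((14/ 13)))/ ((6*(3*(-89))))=-13/ 5209704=-0.00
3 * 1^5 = 3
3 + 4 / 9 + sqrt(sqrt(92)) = sqrt(2)*23^(1 / 4) + 31 / 9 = 6.54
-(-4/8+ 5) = -9/2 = -4.50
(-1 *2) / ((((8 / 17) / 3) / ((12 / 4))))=-153 / 4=-38.25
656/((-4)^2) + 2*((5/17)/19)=13253/323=41.03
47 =47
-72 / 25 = -2.88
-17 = -17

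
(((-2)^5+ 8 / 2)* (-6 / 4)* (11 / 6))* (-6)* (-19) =8778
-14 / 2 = -7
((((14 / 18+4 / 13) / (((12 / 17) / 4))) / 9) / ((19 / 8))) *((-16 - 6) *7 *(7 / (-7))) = 2659888 / 60021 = 44.32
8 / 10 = 4 / 5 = 0.80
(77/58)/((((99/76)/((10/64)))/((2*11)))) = 7315/2088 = 3.50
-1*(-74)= 74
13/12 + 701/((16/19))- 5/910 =3640795/4368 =833.52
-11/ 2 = -5.50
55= 55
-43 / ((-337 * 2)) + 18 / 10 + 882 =2978621 / 3370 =883.86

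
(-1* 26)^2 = 676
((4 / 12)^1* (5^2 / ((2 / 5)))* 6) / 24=125 / 24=5.21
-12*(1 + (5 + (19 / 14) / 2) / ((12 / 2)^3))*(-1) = 2069 / 168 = 12.32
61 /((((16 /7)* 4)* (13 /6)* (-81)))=-427 /11232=-0.04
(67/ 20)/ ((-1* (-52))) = 67/ 1040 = 0.06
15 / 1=15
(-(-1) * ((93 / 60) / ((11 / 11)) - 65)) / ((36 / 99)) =-13959 / 80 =-174.49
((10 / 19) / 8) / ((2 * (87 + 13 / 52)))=5 / 13262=0.00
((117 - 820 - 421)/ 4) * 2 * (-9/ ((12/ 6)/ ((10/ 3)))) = 8430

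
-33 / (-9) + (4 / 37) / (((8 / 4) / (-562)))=-2965 / 111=-26.71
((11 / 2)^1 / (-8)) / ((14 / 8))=-11 / 28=-0.39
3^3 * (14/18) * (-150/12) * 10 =-2625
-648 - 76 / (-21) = -13532 / 21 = -644.38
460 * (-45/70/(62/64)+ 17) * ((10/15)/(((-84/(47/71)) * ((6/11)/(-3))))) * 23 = 4847663425/970641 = 4994.29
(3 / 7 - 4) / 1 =-25 / 7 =-3.57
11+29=40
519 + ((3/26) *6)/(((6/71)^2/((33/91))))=2622261/4732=554.15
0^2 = 0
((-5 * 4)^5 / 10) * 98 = -31360000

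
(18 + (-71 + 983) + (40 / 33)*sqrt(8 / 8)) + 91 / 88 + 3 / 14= 1723187 / 1848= 932.46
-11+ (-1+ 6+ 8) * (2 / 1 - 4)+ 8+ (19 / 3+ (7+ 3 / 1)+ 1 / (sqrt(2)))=-38 / 3+ sqrt(2) / 2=-11.96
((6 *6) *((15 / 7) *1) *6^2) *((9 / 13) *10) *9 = 15746400 / 91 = 173037.36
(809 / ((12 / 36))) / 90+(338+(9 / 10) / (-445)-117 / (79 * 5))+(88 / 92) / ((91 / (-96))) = 401367648698 / 1103691225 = 363.66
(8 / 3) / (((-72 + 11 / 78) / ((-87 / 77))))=18096 / 431585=0.04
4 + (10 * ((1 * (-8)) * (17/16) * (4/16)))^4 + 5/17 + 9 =887468481/4352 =203921.99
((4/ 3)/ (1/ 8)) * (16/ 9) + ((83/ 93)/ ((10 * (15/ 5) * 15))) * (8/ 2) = 132322/ 6975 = 18.97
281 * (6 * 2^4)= 26976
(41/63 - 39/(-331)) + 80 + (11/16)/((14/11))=7751005/95328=81.31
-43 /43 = -1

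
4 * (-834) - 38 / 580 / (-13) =-12576701 / 3770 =-3335.99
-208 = -208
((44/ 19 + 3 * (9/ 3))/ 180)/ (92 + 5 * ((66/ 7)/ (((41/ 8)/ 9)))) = 12341/ 34312176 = 0.00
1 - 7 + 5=-1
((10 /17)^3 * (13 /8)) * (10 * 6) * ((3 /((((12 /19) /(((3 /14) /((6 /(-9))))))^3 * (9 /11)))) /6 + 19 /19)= 62973031875 /3451205632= 18.25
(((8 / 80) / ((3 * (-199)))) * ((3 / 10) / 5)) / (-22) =0.00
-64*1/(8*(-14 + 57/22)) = 176/251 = 0.70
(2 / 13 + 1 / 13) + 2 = 2.23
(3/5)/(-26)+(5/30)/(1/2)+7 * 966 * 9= 23734741/390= 60858.31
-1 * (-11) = 11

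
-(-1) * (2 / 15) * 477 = 318 / 5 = 63.60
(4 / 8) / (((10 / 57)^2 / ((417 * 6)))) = 40644.99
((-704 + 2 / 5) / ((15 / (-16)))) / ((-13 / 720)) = -2701824 / 65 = -41566.52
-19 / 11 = -1.73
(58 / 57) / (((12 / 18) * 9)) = 29 / 171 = 0.17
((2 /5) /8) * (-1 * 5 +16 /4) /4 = -1 /80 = -0.01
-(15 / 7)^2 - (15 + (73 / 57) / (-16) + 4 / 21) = -293485 / 14896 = -19.70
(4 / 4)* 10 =10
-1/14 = -0.07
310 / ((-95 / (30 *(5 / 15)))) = -620 / 19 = -32.63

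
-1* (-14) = 14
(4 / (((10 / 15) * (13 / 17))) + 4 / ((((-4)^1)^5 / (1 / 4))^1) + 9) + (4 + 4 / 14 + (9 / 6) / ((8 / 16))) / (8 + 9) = 1609637 / 93184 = 17.27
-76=-76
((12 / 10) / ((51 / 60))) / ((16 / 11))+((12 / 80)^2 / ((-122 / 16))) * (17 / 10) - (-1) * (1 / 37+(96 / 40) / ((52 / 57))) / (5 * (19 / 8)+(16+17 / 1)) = 1.02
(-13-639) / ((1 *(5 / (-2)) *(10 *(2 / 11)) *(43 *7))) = 3586 / 7525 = 0.48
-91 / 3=-30.33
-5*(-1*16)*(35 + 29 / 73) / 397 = 206720 / 28981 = 7.13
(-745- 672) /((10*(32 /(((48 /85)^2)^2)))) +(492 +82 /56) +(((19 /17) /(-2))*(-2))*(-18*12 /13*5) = 38017569295753 /95005137500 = 400.16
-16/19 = -0.84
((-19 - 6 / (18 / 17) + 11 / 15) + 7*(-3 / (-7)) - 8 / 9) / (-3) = 982 / 135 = 7.27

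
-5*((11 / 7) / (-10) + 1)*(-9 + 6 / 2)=177 / 7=25.29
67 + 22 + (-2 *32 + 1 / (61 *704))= 1073601 / 42944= 25.00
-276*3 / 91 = -828 / 91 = -9.10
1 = 1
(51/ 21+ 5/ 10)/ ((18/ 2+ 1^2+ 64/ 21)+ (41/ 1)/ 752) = 46248/ 206909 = 0.22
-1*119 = -119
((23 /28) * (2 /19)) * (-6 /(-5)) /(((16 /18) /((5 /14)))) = 621 /14896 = 0.04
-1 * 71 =-71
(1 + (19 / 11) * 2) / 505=49 / 5555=0.01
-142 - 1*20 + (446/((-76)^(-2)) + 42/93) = 79853968/31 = 2575934.45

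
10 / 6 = 5 / 3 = 1.67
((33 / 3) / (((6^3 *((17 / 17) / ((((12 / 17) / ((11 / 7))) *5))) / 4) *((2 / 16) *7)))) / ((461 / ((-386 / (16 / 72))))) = -15440 / 7837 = -1.97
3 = 3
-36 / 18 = -2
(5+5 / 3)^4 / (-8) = -20000 / 81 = -246.91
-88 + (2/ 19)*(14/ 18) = -15034/ 171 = -87.92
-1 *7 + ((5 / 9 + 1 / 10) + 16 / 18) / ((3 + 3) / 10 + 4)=-2759 / 414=-6.66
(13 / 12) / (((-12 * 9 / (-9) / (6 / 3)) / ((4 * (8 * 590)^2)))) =144809600 / 9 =16089955.56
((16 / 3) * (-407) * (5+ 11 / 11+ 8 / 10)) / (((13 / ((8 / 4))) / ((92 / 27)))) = -40739072 / 5265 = -7737.72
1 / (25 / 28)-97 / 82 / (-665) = 305853 / 272650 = 1.12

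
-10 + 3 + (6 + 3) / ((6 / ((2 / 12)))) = -27 / 4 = -6.75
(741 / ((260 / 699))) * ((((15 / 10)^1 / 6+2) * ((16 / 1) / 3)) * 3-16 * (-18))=3227283 / 5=645456.60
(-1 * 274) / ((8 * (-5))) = 137 / 20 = 6.85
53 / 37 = 1.43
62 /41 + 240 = 9902 /41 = 241.51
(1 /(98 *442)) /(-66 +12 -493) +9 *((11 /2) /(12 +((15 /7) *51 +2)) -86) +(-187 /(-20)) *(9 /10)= -782315733096823 /1022389713800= -765.18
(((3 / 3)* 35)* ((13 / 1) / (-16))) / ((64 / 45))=-20475 / 1024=-20.00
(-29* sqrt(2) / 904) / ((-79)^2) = -29* sqrt(2) / 5641864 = -0.00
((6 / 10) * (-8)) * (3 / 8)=-9 / 5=-1.80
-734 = -734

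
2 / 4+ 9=19 / 2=9.50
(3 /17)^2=9 /289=0.03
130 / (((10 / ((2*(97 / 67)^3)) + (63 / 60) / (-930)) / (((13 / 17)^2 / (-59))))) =-124318840022000 / 158868673391739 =-0.78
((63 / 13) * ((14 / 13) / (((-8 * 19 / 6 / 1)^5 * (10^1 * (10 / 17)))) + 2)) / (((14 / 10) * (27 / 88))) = 36258012558713 / 1606889207040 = 22.56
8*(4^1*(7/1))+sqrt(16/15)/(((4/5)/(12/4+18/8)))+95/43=7*sqrt(15)/4+9727/43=232.99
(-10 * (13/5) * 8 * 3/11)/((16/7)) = -273/11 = -24.82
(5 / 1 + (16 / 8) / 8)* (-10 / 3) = -35 / 2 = -17.50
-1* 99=-99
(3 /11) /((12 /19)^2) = 361 /528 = 0.68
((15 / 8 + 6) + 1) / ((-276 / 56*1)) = -497 / 276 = -1.80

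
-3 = -3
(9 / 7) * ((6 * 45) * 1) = 2430 / 7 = 347.14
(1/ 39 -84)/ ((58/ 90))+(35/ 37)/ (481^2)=-32348271110/ 248250353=-130.31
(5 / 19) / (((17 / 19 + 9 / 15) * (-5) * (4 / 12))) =-15 / 142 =-0.11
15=15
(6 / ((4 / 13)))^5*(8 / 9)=10024911 / 4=2506227.75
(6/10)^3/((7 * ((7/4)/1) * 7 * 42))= 18/300125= 0.00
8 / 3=2.67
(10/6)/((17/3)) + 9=158/17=9.29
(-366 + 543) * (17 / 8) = 3009 / 8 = 376.12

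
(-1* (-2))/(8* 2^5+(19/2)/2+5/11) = 88/11493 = 0.01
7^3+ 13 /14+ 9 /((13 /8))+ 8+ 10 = 66879 /182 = 367.47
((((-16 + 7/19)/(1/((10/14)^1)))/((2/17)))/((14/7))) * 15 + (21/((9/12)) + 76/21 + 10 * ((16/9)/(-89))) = -289929907/426132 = -680.38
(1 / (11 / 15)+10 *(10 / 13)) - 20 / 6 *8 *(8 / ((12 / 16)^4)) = -23114435 / 34749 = -665.18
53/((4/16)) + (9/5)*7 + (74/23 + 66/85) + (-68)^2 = 9486821/1955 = 4852.59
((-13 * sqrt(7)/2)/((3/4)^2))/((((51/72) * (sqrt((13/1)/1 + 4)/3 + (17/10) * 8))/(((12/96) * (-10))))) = -26000 * sqrt(119)/700247 + 62400 * sqrt(7)/41191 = 3.60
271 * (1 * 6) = 1626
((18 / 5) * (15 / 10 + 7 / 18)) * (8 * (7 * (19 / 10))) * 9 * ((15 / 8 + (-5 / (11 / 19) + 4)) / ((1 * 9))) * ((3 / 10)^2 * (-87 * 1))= 15643.57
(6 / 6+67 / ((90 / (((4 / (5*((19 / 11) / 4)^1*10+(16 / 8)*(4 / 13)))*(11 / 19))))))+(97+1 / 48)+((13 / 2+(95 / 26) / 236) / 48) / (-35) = 73212738462719 / 746348383872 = 98.09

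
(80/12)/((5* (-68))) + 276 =14075/51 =275.98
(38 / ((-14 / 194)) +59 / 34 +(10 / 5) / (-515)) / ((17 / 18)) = -578966769 / 1041845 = -555.71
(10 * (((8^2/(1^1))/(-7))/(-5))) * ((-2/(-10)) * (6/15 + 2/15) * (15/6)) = 512/105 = 4.88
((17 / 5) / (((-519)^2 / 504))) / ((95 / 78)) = 74256 / 14216275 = 0.01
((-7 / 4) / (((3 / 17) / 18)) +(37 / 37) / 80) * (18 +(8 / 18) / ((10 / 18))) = -671113 / 200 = -3355.56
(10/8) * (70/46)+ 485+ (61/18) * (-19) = 349841/828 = 422.51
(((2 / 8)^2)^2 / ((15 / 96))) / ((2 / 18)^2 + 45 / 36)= 0.02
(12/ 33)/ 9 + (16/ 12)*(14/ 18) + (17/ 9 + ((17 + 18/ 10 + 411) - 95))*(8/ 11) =365224/ 1485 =245.94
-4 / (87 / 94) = -376 / 87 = -4.32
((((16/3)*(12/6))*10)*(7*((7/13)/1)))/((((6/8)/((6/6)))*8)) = 7840/117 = 67.01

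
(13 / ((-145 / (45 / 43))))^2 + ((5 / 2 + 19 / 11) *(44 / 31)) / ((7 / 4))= 37416039 / 10885063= 3.44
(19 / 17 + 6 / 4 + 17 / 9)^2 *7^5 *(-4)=-31960880287 / 23409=-1365324.46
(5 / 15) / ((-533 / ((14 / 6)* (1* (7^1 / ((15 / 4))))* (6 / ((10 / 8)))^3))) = -100352 / 333125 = -0.30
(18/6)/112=0.03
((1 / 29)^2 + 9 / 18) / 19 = 843 / 31958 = 0.03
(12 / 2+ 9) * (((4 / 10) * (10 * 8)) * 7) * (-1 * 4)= -13440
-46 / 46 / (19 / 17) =-17 / 19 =-0.89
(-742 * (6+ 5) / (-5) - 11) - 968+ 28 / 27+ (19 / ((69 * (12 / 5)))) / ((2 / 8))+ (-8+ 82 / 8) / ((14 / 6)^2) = 398808097 / 608580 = 655.31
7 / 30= 0.23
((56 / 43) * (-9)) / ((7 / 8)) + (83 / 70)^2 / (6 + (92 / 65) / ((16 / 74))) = -456482489 / 34365170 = -13.28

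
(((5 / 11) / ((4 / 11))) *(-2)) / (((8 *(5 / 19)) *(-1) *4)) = 19 / 64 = 0.30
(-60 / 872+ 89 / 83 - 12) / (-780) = 198971 / 14113320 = 0.01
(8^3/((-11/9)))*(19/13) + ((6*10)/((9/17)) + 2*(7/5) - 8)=-504.12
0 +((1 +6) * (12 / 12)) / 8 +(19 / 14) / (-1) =-27 / 56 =-0.48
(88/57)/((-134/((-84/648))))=154/103113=0.00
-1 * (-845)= 845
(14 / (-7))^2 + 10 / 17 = 78 / 17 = 4.59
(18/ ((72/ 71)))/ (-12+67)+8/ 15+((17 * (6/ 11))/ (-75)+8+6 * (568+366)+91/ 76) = 175996699/ 31350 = 5613.93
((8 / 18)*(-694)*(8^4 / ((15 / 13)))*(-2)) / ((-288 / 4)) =-36954112 / 1215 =-30414.91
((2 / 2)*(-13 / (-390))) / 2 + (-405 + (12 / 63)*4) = -56591 / 140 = -404.22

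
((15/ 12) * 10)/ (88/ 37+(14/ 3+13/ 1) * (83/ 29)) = 80475/ 340838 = 0.24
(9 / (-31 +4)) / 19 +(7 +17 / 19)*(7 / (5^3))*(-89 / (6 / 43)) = -80372 / 285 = -282.01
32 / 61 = 0.52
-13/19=-0.68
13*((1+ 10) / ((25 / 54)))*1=7722 / 25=308.88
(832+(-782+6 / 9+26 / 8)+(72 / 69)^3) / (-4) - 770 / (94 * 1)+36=385525873 / 27448752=14.05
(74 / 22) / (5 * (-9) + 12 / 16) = -148 / 1947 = -0.08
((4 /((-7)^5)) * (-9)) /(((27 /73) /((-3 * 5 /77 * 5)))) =-0.01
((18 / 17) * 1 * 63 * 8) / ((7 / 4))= 5184 / 17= 304.94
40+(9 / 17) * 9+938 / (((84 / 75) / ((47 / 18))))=1365721 / 612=2231.57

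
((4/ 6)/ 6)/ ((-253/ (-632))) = 632/ 2277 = 0.28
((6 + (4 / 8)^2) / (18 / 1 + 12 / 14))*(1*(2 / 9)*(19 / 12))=3325 / 28512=0.12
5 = 5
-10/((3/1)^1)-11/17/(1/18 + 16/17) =-3644/915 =-3.98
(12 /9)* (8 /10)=16 /15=1.07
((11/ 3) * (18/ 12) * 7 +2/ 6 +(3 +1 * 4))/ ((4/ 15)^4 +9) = 4640625/ 911762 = 5.09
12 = 12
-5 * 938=-4690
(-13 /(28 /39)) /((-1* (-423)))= -169 /3948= -0.04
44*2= 88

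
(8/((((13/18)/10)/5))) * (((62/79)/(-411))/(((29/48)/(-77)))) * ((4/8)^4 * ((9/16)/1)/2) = 9667350/4080271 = 2.37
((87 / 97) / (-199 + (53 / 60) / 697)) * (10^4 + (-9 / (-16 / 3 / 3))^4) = -635260277320785 / 13225923690496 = -48.03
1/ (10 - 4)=1/ 6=0.17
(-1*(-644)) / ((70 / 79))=3634 / 5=726.80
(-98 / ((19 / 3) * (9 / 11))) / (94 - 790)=539 / 19836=0.03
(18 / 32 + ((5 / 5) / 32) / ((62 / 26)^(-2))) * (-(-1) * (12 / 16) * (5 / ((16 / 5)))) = 0.87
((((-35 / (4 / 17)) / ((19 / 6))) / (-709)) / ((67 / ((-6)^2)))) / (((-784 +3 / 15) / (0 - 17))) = 2731050 / 3537120883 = 0.00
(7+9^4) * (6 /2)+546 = 20250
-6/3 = -2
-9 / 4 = -2.25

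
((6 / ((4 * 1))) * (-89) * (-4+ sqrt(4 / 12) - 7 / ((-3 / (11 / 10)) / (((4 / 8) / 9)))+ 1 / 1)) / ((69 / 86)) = 5905061 / 12420 - 3827 * sqrt(3) / 69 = 379.38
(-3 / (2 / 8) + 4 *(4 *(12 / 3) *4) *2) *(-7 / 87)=-3500 / 87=-40.23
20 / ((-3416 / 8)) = -0.05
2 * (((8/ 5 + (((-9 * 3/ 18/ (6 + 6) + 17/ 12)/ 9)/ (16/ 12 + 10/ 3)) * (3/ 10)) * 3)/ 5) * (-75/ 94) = -16221/ 10528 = -1.54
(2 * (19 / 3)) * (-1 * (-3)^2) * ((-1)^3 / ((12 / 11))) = 209 / 2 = 104.50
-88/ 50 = -44/ 25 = -1.76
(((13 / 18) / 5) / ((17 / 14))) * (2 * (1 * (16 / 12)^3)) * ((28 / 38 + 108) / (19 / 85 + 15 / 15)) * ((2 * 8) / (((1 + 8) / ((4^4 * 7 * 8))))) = 53075771392 / 41553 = 1277303.00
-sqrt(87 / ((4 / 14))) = -sqrt(1218) / 2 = -17.45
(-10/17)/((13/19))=-0.86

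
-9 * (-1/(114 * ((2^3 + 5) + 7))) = 0.00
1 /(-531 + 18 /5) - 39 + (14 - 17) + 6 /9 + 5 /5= -106364 /2637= -40.34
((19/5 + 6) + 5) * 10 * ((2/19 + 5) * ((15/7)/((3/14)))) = 143560/19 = 7555.79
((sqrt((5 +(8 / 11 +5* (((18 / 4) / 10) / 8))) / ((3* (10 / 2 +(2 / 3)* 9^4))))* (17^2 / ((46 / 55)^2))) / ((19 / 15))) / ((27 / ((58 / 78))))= 397375* sqrt(67918290) / 17046817632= 0.19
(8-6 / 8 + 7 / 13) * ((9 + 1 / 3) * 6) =5670 / 13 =436.15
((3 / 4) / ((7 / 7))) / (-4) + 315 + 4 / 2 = 5069 / 16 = 316.81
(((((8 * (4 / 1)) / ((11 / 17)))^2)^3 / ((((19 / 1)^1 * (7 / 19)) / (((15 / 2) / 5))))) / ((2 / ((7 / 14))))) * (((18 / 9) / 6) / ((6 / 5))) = 8099224176558080 / 37202781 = 217704804.83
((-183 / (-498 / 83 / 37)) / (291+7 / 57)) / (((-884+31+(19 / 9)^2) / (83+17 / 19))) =-0.38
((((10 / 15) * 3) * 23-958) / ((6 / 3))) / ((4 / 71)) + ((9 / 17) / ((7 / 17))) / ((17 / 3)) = -963159 / 119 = -8093.77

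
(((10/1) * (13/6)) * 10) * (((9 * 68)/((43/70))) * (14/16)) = 8121750/43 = 188877.91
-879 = -879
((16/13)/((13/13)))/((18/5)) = 40/117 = 0.34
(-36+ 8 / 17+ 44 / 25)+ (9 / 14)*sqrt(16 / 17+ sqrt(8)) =-14352 / 425+ 9*sqrt(272+ 578*sqrt(2)) / 238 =-32.52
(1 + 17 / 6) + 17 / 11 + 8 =883 / 66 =13.38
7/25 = 0.28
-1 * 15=-15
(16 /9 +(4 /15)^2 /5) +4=724 /125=5.79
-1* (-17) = 17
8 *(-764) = -6112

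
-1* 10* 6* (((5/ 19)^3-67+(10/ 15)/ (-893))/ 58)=647800700/ 9348817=69.29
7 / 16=0.44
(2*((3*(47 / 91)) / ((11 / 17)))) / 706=2397 / 353353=0.01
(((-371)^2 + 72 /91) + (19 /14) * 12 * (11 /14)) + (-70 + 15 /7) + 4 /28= 87642838 /637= 137586.87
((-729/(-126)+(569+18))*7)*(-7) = -58093/2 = -29046.50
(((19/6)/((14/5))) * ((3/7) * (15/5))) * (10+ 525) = 152475/196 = 777.93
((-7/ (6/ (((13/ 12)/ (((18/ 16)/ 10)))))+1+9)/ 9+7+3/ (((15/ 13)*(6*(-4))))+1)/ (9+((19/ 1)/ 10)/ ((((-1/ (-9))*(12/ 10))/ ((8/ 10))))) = 226121/ 594864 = 0.38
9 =9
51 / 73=0.70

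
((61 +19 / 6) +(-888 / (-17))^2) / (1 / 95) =460040255 / 1734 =265305.80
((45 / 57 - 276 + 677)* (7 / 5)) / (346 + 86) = 26719 / 20520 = 1.30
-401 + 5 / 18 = -7213 / 18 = -400.72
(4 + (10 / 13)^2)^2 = 602176 / 28561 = 21.08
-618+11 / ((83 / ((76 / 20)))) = -256261 / 415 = -617.50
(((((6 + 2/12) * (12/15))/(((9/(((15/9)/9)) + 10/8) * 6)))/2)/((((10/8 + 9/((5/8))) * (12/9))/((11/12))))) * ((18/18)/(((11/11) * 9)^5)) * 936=0.00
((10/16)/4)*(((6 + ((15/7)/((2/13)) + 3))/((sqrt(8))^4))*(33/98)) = 52965/2809856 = 0.02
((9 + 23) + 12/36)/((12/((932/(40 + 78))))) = 22601/1062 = 21.28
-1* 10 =-10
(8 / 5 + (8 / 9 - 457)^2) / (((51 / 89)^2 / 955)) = 127471485785203 / 210681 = 605045000.67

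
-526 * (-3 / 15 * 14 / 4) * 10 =3682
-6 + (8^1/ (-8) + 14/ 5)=-21/ 5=-4.20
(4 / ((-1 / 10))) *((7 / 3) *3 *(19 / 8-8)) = 1575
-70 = -70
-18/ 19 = -0.95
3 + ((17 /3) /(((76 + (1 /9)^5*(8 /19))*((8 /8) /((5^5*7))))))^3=547493371664166814282959433539 /126180597446940253888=4338966392.15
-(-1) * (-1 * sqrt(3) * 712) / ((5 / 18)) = -12816 * sqrt(3) / 5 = -4439.59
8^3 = 512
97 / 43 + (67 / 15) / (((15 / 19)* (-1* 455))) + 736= 3249839636 / 4402125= 738.24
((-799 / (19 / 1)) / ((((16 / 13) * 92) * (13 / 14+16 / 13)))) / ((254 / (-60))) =4726085 / 116325904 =0.04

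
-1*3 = -3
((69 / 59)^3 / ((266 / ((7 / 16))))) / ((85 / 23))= 7555707 / 10613986720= 0.00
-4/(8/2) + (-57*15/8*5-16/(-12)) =-12817/24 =-534.04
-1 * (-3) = 3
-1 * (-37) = 37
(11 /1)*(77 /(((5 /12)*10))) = 5082 /25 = 203.28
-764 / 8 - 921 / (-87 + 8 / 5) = -72347 / 854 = -84.72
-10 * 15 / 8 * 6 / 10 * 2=-45 / 2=-22.50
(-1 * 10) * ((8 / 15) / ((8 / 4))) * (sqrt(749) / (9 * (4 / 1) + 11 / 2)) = -16 * sqrt(749) / 249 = -1.76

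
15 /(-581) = -15 /581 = -0.03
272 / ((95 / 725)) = 39440 / 19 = 2075.79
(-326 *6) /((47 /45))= -88020 /47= -1872.77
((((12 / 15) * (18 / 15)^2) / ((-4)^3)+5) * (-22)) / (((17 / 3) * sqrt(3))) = -27401 * sqrt(3) / 4250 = -11.17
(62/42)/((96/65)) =2015/2016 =1.00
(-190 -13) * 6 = -1218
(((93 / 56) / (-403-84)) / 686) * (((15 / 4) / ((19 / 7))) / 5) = -279 / 203121856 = -0.00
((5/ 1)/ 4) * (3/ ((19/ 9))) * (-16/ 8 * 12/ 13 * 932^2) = -703585440/ 247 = -2848524.05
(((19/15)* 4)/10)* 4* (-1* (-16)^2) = -38912/75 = -518.83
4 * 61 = 244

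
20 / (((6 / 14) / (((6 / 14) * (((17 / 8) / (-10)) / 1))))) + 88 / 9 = 199 / 36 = 5.53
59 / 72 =0.82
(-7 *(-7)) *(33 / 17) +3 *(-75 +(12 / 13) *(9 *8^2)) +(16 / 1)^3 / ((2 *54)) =8969120 / 5967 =1503.12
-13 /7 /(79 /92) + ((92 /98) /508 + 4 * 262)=1028304561 /983234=1045.84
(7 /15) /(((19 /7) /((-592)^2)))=17172736 /285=60255.21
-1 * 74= -74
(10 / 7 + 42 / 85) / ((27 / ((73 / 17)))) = 83512 / 273105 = 0.31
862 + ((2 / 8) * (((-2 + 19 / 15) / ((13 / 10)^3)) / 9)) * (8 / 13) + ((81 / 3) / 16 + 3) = 10693425049 / 12338352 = 866.68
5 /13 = 0.38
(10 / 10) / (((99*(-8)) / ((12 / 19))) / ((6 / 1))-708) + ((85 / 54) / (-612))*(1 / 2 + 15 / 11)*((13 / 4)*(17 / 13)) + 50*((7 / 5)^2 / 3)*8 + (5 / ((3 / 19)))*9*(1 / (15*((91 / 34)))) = 547383323987 / 2039349312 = 268.41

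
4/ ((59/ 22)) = 88/ 59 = 1.49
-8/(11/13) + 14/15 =-1406/165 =-8.52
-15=-15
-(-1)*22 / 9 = 22 / 9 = 2.44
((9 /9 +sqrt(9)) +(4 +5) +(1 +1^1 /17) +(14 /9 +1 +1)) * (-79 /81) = -212905 /12393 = -17.18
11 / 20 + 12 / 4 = 71 / 20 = 3.55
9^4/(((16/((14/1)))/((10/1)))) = 229635/4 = 57408.75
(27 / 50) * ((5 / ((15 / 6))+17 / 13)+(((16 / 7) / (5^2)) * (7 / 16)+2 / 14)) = 214407 / 113750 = 1.88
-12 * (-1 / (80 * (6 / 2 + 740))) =0.00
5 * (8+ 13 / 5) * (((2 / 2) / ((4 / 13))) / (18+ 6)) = 689 / 96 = 7.18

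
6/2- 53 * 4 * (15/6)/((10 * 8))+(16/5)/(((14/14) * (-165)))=-24053/6600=-3.64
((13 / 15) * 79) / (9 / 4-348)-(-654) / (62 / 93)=20346737 / 20745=980.80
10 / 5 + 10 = 12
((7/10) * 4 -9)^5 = -28629151/3125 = -9161.33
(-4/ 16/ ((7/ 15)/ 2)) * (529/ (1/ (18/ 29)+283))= -71415/ 35861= -1.99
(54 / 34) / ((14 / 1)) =27 / 238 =0.11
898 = 898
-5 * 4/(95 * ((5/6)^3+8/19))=-864/4103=-0.21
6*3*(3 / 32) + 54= 891 / 16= 55.69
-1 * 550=-550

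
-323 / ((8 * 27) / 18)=-323 / 12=-26.92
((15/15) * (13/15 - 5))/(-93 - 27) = 31/900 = 0.03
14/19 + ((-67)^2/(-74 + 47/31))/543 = 14437673/23182299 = 0.62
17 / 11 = 1.55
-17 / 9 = -1.89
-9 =-9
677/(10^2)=677/100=6.77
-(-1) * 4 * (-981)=-3924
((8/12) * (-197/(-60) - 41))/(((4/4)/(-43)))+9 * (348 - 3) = 4186.21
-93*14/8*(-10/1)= 3255/2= 1627.50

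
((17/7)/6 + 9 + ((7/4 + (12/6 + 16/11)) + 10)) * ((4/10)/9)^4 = 90956/947244375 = 0.00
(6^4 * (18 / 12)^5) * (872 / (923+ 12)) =8581788 / 935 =9178.38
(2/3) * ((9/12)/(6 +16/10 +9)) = 5/166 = 0.03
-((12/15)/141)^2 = -16/497025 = -0.00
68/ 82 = 34/ 41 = 0.83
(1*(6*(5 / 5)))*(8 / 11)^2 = 384 / 121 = 3.17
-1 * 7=-7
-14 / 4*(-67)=469 / 2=234.50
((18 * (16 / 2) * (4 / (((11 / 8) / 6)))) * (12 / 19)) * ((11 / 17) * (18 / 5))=5971968 / 1615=3697.81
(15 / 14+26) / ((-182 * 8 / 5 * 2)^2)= 9475 / 118716416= 0.00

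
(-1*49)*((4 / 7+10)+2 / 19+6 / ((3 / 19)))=-45318 / 19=-2385.16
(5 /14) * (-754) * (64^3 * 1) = -494141440 /7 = -70591634.29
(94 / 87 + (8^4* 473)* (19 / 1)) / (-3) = -12270251.03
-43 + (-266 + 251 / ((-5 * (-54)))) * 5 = -1368.35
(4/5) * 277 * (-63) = -69804/5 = -13960.80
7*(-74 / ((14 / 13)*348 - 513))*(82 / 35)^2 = 20.57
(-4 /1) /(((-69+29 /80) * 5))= 64 /5491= 0.01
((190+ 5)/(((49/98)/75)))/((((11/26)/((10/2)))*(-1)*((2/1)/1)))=-172840.91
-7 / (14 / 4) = -2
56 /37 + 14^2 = 7308 /37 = 197.51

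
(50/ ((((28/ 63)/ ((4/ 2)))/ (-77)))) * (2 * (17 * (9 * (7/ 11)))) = -3373650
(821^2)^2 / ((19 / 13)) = 5906306505853 / 19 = 310858237150.16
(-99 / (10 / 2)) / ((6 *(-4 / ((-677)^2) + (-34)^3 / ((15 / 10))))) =0.00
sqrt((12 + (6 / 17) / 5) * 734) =6 * sqrt(1778115) / 85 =94.13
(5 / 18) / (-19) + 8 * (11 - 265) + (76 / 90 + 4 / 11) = -12733157 / 6270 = -2030.81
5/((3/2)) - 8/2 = -2/3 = -0.67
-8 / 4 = -2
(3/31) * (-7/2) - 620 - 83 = -703.34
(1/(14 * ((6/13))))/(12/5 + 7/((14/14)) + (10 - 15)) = 65/1848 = 0.04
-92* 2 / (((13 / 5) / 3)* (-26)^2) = -690 / 2197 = -0.31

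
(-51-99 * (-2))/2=147/2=73.50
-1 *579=-579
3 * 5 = 15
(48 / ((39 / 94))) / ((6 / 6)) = 1504 / 13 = 115.69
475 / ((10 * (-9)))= -95 / 18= -5.28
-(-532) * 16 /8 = 1064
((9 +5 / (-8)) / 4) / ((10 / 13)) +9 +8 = 6311 / 320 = 19.72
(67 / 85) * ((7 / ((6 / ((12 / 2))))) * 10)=938 / 17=55.18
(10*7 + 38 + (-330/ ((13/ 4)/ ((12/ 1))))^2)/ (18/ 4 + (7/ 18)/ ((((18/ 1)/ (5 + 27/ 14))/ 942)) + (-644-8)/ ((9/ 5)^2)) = -81299328048/ 3051295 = -26644.20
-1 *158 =-158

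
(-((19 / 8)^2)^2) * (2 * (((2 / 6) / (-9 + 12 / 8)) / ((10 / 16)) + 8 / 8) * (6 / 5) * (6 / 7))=-27237089 / 448000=-60.80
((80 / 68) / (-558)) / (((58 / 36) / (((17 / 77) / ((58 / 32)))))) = -320 / 2007467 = -0.00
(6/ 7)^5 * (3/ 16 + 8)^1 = 63666/ 16807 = 3.79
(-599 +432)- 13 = -180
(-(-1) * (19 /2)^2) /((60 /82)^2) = 168.57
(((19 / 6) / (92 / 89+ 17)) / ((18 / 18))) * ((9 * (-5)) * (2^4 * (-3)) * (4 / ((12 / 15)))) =202920 / 107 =1896.45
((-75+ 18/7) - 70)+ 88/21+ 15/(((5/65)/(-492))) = -2017643/21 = -96078.24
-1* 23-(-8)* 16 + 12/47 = 4947/47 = 105.26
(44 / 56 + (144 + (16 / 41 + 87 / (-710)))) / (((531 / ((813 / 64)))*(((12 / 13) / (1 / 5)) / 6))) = 1084699993 / 240448600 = 4.51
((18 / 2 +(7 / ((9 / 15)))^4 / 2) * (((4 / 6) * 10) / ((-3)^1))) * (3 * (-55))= 826145650 / 243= 3399776.34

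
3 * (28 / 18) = 14 / 3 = 4.67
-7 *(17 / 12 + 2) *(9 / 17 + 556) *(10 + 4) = -19007149 / 102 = -186344.60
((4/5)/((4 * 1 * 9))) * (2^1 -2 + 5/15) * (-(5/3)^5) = -625/6561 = -0.10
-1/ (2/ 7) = -7/ 2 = -3.50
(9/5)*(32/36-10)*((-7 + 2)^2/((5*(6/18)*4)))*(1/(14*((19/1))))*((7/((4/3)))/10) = -369/3040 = -0.12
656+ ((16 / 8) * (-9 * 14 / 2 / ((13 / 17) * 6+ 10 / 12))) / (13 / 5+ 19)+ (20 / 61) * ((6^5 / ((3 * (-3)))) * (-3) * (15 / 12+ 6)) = 32847439 / 4819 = 6816.24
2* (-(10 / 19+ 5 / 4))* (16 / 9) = -120 / 19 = -6.32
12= 12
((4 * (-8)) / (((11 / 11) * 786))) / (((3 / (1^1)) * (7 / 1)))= -0.00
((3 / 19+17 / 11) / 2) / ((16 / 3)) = 0.16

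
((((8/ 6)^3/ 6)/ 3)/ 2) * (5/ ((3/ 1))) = 80/ 729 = 0.11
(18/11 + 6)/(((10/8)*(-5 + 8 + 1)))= 84/55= 1.53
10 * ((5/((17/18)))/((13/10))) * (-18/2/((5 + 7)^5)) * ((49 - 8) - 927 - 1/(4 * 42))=18606125/14257152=1.31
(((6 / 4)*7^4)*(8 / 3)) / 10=4802 / 5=960.40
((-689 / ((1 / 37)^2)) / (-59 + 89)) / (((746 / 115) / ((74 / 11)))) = -802698091 / 24618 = -32606.15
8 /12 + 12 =38 /3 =12.67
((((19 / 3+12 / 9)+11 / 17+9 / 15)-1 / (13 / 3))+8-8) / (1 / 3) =28784 / 1105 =26.05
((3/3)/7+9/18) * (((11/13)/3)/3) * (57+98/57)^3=412439092153/33705126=12236.69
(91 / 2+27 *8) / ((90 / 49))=25627 / 180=142.37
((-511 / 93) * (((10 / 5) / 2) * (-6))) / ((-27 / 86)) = -87892 / 837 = -105.01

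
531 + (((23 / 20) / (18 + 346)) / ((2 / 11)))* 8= 966673 / 1820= 531.14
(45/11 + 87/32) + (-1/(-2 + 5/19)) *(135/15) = 4221/352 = 11.99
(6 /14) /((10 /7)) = 3 /10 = 0.30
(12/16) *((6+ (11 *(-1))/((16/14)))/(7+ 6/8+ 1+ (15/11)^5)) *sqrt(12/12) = -0.20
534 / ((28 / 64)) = 1220.57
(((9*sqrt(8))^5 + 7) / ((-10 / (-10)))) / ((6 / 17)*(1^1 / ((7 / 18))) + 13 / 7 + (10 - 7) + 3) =119 / 149 + 128490624*sqrt(2) / 149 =1219552.36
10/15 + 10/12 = 3/2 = 1.50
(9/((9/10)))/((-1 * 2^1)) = -5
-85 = -85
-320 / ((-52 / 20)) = 1600 / 13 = 123.08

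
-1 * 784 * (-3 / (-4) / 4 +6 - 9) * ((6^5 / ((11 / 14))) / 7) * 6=205752960 / 11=18704814.55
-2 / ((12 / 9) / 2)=-3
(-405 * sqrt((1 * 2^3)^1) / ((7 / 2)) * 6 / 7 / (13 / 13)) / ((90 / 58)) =-6264 * sqrt(2) / 49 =-180.79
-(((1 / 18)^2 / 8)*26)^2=-169 / 1679616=-0.00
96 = 96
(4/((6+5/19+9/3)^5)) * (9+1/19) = 5603803/10554638336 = 0.00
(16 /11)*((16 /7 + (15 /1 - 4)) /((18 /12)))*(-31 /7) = -30752 /539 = -57.05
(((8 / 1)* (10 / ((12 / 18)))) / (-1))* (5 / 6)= -100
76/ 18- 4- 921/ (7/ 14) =-16576/ 9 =-1841.78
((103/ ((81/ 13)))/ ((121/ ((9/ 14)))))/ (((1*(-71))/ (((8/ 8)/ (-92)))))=1339/ 99586872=0.00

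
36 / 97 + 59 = 5759 / 97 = 59.37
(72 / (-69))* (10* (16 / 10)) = -384 / 23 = -16.70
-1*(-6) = 6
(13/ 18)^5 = 371293/ 1889568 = 0.20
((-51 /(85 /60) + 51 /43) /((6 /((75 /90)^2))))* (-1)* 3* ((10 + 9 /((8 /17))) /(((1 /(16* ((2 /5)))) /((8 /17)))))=2325340 /2193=1060.35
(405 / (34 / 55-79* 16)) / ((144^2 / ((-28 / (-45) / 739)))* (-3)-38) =51975 / 11978970086212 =0.00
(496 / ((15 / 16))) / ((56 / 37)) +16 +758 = 117974 / 105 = 1123.56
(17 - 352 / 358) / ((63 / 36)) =11468 / 1253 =9.15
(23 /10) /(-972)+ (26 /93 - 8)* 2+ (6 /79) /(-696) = -10660907053 /690324120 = -15.44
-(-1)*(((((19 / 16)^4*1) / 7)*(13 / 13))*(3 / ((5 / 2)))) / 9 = 130321 / 3440640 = 0.04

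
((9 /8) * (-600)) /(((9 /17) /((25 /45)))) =-708.33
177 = 177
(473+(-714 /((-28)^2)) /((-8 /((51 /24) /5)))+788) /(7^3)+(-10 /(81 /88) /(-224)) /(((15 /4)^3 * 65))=16062146026757 /4368821184000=3.68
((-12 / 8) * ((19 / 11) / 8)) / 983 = -57 / 173008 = -0.00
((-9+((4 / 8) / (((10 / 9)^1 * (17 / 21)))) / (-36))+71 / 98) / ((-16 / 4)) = 552509 / 266560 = 2.07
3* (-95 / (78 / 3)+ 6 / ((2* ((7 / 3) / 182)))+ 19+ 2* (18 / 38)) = 750.88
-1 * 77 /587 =-77 /587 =-0.13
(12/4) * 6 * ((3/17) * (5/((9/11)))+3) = 1248/17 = 73.41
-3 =-3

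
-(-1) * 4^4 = 256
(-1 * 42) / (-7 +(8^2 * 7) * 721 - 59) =-21 / 161471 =-0.00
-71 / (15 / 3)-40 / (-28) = -447 / 35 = -12.77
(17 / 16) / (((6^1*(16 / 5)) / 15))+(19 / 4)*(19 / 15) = 52583 / 7680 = 6.85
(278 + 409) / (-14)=-687 / 14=-49.07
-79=-79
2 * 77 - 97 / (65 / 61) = 4093 / 65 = 62.97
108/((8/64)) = 864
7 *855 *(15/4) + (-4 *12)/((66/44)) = 89647/4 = 22411.75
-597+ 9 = -588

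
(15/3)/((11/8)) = 40/11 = 3.64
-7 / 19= -0.37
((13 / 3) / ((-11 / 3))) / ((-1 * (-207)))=-13 / 2277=-0.01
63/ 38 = 1.66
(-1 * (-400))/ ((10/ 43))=1720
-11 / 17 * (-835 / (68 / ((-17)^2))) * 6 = 27555 / 2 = 13777.50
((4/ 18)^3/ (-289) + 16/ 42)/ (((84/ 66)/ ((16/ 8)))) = 0.60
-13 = -13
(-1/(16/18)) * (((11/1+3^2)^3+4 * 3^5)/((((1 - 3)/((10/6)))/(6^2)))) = 302805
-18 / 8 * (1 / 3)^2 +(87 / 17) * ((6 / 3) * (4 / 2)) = 1375 / 68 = 20.22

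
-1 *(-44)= 44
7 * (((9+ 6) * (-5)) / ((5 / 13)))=-1365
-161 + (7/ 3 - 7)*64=-1379/ 3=-459.67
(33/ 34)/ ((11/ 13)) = 39/ 34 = 1.15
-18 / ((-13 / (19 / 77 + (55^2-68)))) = 4094.65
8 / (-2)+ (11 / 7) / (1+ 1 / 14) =-38 / 15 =-2.53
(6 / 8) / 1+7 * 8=227 / 4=56.75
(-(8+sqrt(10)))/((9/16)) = -128/9- 16 * sqrt(10)/9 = -19.84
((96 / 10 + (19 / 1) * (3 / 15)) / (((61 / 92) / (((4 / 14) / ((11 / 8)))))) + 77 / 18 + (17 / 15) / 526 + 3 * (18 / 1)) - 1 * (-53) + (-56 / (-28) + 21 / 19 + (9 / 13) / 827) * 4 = 1452361289369566 / 11355108419655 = 127.90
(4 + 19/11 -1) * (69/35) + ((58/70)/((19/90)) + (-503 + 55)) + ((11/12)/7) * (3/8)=-101756121/234080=-434.71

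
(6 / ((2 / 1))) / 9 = 1 / 3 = 0.33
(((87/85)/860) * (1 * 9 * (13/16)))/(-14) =-10179/16374400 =-0.00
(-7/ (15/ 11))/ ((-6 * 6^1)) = 77/ 540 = 0.14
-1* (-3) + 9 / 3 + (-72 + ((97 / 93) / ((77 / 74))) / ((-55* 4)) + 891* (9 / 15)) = 369117317 / 787710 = 468.60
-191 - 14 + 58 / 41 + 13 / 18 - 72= -202849 / 738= -274.86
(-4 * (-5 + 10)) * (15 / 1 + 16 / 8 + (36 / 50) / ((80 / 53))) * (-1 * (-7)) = -122339 / 50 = -2446.78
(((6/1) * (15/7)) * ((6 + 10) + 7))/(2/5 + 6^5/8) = 5175/17017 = 0.30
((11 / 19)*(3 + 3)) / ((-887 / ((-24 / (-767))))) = -1584 / 12926251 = -0.00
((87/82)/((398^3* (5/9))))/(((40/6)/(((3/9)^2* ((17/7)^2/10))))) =75429/253313974256000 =0.00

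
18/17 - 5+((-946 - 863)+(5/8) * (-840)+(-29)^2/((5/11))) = -41458/85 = -487.74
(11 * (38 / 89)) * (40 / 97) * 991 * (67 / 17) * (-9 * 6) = -408477.21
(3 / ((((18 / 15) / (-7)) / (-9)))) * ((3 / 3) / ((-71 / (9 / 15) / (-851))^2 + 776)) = 293301405 / 1445127374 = 0.20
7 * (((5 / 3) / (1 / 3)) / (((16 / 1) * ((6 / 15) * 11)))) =175 / 352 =0.50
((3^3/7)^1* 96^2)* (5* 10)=1777371.43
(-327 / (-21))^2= 11881 / 49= 242.47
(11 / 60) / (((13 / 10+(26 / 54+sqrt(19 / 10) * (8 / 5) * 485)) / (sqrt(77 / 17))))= -47619 * sqrt(1309) / 2835843657566+1037124 * sqrt(248710) / 1417921828783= 0.00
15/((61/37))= 555/61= 9.10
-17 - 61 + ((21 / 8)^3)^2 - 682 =-113463319 / 262144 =-432.83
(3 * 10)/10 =3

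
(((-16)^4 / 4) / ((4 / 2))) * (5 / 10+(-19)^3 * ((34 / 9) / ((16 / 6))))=-79596885.33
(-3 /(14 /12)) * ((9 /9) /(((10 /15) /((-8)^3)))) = 13824 /7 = 1974.86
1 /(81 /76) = 76 /81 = 0.94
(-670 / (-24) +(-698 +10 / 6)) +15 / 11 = -88051 / 132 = -667.05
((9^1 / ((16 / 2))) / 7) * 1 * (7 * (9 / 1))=81 / 8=10.12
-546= -546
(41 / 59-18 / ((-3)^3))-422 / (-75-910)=312079 / 174345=1.79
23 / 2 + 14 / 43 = 1017 / 86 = 11.83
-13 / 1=-13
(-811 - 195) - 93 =-1099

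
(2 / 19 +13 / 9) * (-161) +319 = 11884 / 171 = 69.50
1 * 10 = 10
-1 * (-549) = 549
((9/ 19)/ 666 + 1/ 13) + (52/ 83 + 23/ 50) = 22076088/ 18963425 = 1.16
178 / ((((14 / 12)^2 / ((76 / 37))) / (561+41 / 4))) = 278203320 / 1813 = 153449.16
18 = 18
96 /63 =32 /21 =1.52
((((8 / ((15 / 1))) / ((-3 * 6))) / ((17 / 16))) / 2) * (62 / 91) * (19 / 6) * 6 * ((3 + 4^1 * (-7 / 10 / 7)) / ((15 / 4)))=-150784 / 1204875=-0.13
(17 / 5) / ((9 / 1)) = 17 / 45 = 0.38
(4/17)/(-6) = -2/51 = -0.04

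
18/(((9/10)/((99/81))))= 220/9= 24.44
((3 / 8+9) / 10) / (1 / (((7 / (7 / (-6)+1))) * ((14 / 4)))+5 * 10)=2205 / 117584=0.02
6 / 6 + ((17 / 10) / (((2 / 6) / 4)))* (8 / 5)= 841 / 25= 33.64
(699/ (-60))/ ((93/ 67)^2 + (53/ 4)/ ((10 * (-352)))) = -736339648/ 121540003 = -6.06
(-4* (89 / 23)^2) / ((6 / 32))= -506944 / 1587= -319.44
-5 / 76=-0.07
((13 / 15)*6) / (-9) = -26 / 45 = -0.58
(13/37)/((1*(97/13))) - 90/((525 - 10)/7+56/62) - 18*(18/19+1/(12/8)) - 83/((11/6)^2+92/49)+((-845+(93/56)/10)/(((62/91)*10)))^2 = 128025241012335297362179357/8351343711373099520000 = 15329.90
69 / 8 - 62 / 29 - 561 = -128647 / 232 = -554.51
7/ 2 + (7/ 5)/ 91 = 457/ 130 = 3.52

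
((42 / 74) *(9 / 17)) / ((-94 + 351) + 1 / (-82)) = 15498 / 13254917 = 0.00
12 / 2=6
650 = 650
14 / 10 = 7 / 5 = 1.40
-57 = -57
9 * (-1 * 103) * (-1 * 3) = 2781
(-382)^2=145924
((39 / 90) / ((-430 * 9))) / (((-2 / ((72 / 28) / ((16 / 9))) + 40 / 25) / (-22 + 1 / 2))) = 39 / 3520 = 0.01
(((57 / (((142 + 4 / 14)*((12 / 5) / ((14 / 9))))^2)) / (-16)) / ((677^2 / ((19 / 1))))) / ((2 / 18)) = -21669025 / 785669243784192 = -0.00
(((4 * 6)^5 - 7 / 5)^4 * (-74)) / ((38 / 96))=-469703614590634406875070639395488 / 625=-751525783345015051000113000000.00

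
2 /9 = 0.22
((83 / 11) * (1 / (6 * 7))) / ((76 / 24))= 83 / 1463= 0.06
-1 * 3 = -3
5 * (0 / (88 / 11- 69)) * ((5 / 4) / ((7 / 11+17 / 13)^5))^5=0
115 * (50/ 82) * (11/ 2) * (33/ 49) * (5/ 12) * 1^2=1739375/ 16072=108.22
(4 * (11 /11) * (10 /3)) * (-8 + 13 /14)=-660 /7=-94.29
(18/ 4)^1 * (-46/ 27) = -23/ 3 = -7.67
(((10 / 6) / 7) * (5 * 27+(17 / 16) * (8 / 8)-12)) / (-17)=-9925 / 5712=-1.74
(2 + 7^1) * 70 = 630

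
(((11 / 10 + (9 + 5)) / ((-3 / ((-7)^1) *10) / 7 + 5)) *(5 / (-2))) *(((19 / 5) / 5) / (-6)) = 0.85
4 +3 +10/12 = 47/6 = 7.83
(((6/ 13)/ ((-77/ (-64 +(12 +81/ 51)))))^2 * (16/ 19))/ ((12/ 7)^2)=2937796/ 112285459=0.03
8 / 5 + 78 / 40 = 71 / 20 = 3.55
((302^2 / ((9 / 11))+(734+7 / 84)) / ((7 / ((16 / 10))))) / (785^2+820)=8078806 / 194369175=0.04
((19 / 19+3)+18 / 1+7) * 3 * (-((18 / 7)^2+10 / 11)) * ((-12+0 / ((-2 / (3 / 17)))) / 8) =529047 / 539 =981.53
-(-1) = 1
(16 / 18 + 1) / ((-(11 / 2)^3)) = -136 / 11979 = -0.01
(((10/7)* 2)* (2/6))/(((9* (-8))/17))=-85/378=-0.22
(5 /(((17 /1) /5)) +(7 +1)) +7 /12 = 2051 /204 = 10.05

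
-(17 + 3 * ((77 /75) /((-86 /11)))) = -35703 /2150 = -16.61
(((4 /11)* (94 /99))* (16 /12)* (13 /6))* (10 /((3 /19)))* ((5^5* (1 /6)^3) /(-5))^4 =8856964111328125 /2000122844544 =4428.21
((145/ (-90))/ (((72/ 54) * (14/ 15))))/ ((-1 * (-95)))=-29/ 2128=-0.01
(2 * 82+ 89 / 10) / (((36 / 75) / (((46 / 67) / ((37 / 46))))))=4573205 / 14874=307.46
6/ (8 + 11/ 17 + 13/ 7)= 357/ 625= 0.57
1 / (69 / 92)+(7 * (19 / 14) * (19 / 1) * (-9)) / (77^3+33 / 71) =258618971 / 194483256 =1.33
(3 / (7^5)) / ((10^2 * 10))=3 / 16807000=0.00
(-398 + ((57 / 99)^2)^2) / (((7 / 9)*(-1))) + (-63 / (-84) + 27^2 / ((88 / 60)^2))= 785148668 / 922383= 851.22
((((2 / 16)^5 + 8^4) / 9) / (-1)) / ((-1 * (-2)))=-14913081 / 65536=-227.56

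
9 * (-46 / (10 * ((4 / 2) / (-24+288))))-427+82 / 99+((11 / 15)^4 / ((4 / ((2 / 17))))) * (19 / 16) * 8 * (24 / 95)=-92948166023 / 15778125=-5890.95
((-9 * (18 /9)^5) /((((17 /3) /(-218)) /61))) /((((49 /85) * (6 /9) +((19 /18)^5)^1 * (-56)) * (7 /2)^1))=-27137673285120 /10258942183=-2645.27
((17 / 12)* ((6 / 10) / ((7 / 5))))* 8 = 34 / 7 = 4.86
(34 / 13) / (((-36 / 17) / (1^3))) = -289 / 234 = -1.24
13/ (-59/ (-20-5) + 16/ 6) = 75/ 29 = 2.59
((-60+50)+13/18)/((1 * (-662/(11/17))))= 0.01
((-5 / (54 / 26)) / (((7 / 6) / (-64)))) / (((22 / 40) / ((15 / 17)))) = 832000 / 3927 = 211.87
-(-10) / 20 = 1 / 2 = 0.50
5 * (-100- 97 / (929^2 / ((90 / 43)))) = -18555425150 / 37110763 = -500.00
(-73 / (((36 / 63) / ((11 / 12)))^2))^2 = 187330555489 / 5308416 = 35289.35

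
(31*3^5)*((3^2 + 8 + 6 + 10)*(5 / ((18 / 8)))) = 552420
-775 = -775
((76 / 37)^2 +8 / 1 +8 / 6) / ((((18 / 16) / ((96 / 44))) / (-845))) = -273644800 / 12321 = -22209.63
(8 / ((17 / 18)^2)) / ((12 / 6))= 1296 / 289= 4.48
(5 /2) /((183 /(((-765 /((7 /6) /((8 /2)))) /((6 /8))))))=-47.78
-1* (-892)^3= 709732288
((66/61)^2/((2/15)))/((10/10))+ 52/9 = 14.56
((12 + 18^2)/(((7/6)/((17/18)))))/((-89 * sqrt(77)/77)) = -272 * sqrt(77)/89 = -26.82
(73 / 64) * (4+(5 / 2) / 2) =1533 / 256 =5.99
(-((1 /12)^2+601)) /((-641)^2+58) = -86545 /59175216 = -0.00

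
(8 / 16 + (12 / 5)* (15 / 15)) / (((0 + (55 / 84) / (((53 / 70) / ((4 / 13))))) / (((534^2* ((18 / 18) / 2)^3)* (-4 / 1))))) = -4273276527 / 2750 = -1553918.74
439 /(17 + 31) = 439 /48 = 9.15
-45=-45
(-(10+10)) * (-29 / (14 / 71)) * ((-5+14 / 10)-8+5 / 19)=-4435086 / 133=-33346.51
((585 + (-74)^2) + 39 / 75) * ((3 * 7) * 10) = 6364596 / 5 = 1272919.20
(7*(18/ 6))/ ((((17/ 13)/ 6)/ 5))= 8190/ 17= 481.76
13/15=0.87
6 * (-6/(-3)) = 12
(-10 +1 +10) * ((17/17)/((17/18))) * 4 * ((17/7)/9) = 8/7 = 1.14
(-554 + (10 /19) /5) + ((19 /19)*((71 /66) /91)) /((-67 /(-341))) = -384947149 /695058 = -553.83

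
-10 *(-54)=540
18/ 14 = 9/ 7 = 1.29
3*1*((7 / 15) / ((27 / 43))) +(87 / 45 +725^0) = 697 / 135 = 5.16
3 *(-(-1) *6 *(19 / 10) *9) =1539 / 5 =307.80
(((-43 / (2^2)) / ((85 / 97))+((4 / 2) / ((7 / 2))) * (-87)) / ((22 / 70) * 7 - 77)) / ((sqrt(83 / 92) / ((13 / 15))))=0.76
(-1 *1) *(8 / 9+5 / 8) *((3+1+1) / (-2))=545 / 144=3.78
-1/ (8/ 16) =-2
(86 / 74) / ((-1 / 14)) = -602 / 37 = -16.27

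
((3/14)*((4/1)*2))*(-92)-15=-1209/7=-172.71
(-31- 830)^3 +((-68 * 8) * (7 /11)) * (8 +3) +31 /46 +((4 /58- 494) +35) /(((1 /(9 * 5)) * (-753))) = -638281160.90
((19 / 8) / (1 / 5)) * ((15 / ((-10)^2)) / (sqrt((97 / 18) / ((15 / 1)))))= 2.97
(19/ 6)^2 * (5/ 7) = 1805/ 252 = 7.16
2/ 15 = 0.13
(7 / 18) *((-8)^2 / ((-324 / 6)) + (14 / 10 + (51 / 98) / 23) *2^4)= 1641404 / 195615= 8.39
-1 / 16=-0.06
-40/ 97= -0.41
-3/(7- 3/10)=-30/67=-0.45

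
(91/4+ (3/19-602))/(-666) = 44011/50616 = 0.87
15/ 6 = 5/ 2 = 2.50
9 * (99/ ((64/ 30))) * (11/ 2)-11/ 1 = 146311/ 64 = 2286.11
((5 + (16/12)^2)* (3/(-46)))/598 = -61/82524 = -0.00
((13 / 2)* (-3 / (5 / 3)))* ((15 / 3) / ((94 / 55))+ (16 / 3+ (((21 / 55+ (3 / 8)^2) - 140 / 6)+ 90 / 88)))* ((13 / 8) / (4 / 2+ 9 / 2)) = 261879579 / 6617600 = 39.57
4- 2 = 2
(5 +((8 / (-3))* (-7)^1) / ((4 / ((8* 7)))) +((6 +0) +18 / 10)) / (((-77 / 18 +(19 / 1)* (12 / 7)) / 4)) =690816 / 17825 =38.76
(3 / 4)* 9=27 / 4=6.75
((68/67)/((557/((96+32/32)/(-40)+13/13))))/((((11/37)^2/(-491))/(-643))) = -418812552993/45155990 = -9274.80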